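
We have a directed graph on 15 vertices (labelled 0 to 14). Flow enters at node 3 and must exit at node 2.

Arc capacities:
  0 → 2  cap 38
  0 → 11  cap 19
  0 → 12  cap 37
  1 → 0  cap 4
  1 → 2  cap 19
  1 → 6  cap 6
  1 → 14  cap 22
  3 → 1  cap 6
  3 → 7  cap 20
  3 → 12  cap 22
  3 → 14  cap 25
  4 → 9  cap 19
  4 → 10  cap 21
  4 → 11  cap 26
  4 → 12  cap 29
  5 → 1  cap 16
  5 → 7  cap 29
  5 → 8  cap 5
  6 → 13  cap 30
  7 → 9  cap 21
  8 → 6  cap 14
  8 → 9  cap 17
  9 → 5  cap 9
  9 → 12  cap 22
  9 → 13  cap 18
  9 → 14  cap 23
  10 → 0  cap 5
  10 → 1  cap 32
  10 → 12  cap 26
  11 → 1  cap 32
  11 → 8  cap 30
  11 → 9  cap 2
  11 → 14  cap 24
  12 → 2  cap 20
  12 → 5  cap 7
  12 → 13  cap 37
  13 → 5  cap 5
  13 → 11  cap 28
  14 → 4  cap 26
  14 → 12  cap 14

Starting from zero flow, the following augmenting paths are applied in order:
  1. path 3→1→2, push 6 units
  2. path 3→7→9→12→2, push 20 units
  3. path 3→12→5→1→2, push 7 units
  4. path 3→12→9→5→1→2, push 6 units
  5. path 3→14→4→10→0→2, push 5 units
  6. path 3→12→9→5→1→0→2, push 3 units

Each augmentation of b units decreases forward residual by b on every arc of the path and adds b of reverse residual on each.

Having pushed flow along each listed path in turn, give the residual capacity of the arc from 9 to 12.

after path 1 (3→1→2, push 6): res(9,12)=22
after path 2 (3→7→9→12→2, push 20): res(9,12)=2
after path 3 (3→12→5→1→2, push 7): res(9,12)=2
after path 4 (3→12→9→5→1→2, push 6): res(9,12)=8
after path 5 (3→14→4→10→0→2, push 5): res(9,12)=8
after path 6 (3→12→9→5→1→0→2, push 3): res(9,12)=11

Residual capacity of (9,12): 11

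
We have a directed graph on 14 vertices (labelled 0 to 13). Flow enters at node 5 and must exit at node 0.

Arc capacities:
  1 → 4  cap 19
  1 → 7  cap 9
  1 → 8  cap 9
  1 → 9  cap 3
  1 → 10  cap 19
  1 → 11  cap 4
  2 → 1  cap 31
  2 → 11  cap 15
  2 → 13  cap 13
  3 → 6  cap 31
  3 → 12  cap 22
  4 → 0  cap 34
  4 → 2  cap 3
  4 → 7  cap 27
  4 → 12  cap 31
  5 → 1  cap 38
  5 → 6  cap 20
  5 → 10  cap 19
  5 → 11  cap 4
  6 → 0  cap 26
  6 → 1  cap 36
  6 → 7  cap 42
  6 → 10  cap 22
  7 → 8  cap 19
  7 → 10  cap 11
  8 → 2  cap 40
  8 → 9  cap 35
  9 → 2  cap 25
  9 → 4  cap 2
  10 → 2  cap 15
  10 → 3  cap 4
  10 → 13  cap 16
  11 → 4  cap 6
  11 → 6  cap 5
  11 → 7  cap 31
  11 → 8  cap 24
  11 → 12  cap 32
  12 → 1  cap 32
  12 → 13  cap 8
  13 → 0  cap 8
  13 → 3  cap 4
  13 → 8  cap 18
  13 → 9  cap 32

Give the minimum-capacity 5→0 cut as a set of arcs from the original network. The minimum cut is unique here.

Min-cut arcs: {(1,4), (6,0), (9,4), (11,4), (13,0)} (total capacity 61)

augment #1: 5→6→0 push 20
augment #2: 5→1→4→0 push 19
augment #3: 5→10→13→0 push 8
augment #4: 5→11→4→0 push 4
augment #5: 5→1→9→4→0 push 2
augment #6: 5→1→11→4→0 push 2
augment #7: 5→1→11→6→0 push 2
augment #8: 5→10→3→6→0 push 4
max flow = 61; residual-reachable set from 5 gives S-side
cut edges (S→T): {(1,4), (6,0), (9,4), (11,4), (13,0)} total cap 61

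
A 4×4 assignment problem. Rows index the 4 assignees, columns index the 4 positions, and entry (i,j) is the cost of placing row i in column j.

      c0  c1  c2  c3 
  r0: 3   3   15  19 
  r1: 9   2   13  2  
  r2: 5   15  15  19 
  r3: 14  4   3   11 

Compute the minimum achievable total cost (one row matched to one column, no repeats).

optimal assignment: row0→col1 (cost 3), row1→col3 (cost 2), row2→col0 (cost 5), row3→col2 (cost 3)
total = 3 + 2 + 5 + 3 = 13

Minimum assignment cost: 13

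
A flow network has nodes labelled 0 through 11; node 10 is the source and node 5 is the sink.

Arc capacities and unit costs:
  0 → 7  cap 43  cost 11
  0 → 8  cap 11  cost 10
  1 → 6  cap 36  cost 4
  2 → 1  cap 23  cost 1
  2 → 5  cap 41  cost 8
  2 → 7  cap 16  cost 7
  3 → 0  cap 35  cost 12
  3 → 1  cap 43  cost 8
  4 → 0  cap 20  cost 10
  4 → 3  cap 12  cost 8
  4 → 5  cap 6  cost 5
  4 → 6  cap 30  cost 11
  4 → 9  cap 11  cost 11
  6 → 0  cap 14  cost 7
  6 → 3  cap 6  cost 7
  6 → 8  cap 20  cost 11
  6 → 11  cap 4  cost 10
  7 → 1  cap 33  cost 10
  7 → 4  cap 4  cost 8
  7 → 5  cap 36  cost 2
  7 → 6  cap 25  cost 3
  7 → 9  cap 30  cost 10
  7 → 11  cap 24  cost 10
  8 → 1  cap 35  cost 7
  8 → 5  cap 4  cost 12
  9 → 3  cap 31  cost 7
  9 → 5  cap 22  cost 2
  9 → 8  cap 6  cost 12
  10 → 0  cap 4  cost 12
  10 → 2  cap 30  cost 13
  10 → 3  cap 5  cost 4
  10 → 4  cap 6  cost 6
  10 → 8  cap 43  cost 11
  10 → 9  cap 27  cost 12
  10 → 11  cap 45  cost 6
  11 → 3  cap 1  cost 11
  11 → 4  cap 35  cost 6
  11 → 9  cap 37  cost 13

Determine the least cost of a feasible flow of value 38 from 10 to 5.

shortest-cost path #1: 10→4→5 push 6 @ unit cost 11 (adds 66)
shortest-cost path #2: 10→9→5 push 22 @ unit cost 14 (adds 308)
shortest-cost path #3: 10→2→5 push 10 @ unit cost 21 (adds 210)
total cost = 584

Minimum cost for 38 units: 584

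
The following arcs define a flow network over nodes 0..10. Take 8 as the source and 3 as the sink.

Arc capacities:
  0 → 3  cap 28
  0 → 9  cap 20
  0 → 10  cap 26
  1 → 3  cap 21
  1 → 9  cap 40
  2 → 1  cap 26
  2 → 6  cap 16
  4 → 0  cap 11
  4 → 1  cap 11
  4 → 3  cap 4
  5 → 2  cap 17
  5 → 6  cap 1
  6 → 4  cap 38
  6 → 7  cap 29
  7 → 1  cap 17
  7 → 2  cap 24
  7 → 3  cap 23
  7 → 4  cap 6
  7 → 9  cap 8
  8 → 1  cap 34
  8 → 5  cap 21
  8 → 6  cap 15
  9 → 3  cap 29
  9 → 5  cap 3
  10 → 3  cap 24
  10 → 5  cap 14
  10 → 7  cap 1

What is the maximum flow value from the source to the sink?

Maximum flow value: 67

augment #1: 8→1→3 bottleneck 21, total now 21
augment #2: 8→1→9→3 bottleneck 13, total now 34
augment #3: 8→6→4→3 bottleneck 4, total now 38
augment #4: 8→6→7→3 bottleneck 11, total now 49
augment #5: 8→5→6→7→3 bottleneck 1, total now 50
augment #6: 8→5→2→1→9→3 bottleneck 16, total now 66
augment #7: 8→5→2→6→7→3 bottleneck 1, total now 67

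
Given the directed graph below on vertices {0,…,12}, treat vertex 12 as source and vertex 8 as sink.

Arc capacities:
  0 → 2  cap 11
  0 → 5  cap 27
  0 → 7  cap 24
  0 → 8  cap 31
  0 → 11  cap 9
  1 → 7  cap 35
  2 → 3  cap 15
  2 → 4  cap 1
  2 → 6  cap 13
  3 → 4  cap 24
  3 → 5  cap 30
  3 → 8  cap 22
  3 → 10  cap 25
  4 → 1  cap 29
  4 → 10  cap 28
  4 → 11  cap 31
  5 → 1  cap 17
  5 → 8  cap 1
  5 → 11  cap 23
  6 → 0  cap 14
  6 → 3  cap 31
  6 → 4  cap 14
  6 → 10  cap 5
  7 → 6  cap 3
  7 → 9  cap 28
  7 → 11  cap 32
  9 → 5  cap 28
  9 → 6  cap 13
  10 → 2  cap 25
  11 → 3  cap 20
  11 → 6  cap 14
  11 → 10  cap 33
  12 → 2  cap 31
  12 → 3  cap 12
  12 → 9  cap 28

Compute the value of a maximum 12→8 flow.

augment #1: 12→3→8 bottleneck 12, total now 12
augment #2: 12→2→3→8 bottleneck 10, total now 22
augment #3: 12→9→5→8 bottleneck 1, total now 23
augment #4: 12→2→6→0→8 bottleneck 13, total now 36
augment #5: 12→9→6→0→8 bottleneck 1, total now 37

Maximum flow value: 37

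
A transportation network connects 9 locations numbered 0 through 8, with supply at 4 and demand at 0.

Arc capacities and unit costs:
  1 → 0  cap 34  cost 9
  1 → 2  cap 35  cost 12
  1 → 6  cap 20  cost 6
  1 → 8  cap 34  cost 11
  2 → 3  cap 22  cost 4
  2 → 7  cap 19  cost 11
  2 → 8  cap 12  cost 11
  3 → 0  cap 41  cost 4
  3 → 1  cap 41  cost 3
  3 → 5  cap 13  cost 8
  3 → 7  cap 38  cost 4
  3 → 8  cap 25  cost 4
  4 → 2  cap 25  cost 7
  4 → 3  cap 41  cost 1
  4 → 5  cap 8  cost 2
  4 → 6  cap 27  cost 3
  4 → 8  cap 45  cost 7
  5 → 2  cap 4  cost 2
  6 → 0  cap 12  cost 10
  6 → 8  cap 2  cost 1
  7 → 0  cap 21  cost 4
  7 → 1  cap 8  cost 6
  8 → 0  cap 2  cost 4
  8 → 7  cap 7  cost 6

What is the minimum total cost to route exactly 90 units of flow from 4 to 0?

Minimum cost for 90 units: 1090

shortest-cost path #1: 4→3→0 push 41 @ unit cost 5 (adds 205)
shortest-cost path #2: 4→6→8→0 push 2 @ unit cost 8 (adds 16)
shortest-cost path #3: 4→6→0 push 12 @ unit cost 13 (adds 156)
shortest-cost path #4: 4→5→2→3→7→0 push 4 @ unit cost 16 (adds 64)
shortest-cost path #5: 4→8→7→0 push 7 @ unit cost 17 (adds 119)
shortest-cost path #6: 4→2→3→7→0 push 10 @ unit cost 19 (adds 190)
shortest-cost path #7: 4→2→3→1→0 push 8 @ unit cost 23 (adds 184)
shortest-cost path #8: 4→2→7→3→1→0 push 6 @ unit cost 26 (adds 156)
total cost = 1090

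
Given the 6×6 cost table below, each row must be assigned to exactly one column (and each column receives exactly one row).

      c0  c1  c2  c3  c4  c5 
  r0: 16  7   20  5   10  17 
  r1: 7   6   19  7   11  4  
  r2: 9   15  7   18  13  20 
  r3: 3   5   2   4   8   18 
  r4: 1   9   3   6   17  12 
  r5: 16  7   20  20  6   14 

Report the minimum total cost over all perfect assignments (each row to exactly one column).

Minimum assignment cost: 28

optimal assignment: row0→col3 (cost 5), row1→col5 (cost 4), row2→col2 (cost 7), row3→col1 (cost 5), row4→col0 (cost 1), row5→col4 (cost 6)
total = 5 + 4 + 7 + 5 + 1 + 6 = 28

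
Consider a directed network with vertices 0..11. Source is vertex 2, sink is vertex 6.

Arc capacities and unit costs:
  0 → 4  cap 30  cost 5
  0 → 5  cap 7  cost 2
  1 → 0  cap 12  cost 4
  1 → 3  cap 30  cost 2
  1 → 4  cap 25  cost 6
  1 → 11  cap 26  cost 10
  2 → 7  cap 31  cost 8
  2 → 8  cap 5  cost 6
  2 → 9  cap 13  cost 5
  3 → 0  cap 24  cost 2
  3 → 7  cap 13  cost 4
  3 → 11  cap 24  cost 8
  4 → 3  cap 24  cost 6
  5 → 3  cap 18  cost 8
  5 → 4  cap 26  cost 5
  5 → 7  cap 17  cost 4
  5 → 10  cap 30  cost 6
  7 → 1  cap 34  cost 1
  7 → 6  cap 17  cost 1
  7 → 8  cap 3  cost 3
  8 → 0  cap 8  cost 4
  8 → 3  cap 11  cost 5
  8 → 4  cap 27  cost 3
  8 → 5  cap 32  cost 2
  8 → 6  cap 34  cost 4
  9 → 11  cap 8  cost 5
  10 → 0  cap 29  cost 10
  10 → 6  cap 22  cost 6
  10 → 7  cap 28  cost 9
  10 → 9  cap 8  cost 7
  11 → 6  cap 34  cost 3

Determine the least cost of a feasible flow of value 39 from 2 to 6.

Minimum cost for 39 units: 484

shortest-cost path #1: 2→7→6 push 17 @ unit cost 9 (adds 153)
shortest-cost path #2: 2→8→6 push 5 @ unit cost 10 (adds 50)
shortest-cost path #3: 2→9→11→6 push 8 @ unit cost 13 (adds 104)
shortest-cost path #4: 2→7→8→6 push 3 @ unit cost 15 (adds 45)
shortest-cost path #5: 2→7→1→11→6 push 6 @ unit cost 22 (adds 132)
total cost = 484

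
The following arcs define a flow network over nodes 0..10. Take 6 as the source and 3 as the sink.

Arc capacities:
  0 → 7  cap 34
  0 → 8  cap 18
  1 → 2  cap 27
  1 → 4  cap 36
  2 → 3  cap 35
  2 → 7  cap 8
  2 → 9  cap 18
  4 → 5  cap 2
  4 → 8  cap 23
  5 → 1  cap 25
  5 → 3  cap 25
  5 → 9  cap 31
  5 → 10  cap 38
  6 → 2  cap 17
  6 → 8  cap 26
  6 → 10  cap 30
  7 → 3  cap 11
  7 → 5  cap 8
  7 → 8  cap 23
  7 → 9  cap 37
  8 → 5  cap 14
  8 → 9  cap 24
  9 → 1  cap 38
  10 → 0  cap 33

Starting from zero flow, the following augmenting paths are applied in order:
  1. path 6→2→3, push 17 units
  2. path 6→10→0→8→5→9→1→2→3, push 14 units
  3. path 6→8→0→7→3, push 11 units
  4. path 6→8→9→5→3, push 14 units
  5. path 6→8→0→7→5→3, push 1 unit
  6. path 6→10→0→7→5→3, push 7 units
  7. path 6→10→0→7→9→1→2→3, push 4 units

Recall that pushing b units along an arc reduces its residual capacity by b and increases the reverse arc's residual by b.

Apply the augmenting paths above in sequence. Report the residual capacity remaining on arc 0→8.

after path 1 (6→2→3, push 17): res(0,8)=18
after path 2 (6→10→0→8→5→9→1→2→3, push 14): res(0,8)=4
after path 3 (6→8→0→7→3, push 11): res(0,8)=15
after path 4 (6→8→9→5→3, push 14): res(0,8)=15
after path 5 (6→8→0→7→5→3, push 1): res(0,8)=16
after path 6 (6→10→0→7→5→3, push 7): res(0,8)=16
after path 7 (6→10→0→7→9→1→2→3, push 4): res(0,8)=16

Residual capacity of (0,8): 16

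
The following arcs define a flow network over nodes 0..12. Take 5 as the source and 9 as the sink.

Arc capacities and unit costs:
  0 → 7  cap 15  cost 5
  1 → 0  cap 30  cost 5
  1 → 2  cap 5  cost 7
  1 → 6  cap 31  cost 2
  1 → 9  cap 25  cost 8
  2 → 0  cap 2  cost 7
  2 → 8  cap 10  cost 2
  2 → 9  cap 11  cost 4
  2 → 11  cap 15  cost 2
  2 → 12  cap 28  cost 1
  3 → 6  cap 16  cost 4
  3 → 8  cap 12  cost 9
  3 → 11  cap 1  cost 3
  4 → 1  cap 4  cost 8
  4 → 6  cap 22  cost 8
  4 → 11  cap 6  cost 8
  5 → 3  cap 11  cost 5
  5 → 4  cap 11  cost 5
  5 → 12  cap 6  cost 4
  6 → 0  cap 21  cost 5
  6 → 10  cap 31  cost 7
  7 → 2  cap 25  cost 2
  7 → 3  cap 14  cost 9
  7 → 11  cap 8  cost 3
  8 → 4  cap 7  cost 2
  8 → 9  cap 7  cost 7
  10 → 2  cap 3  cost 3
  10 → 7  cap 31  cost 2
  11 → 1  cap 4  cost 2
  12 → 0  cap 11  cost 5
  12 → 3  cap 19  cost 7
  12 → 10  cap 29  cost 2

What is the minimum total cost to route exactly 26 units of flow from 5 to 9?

Minimum cost for 26 units: 527

shortest-cost path #1: 5→12→10→2→9 push 3 @ unit cost 13 (adds 39)
shortest-cost path #2: 5→12→10→7→2→9 push 3 @ unit cost 14 (adds 42)
shortest-cost path #3: 5→3→11→1→9 push 1 @ unit cost 18 (adds 18)
shortest-cost path #4: 5→3→8→9 push 7 @ unit cost 21 (adds 147)
shortest-cost path #5: 5→4→1→9 push 4 @ unit cost 21 (adds 84)
shortest-cost path #6: 5→4→11→1→9 push 3 @ unit cost 23 (adds 69)
shortest-cost path #7: 5→3→6→10→7→2→9 push 3 @ unit cost 24 (adds 72)
shortest-cost path #8: 5→4→6→10→7→2→9 push 2 @ unit cost 28 (adds 56)
total cost = 527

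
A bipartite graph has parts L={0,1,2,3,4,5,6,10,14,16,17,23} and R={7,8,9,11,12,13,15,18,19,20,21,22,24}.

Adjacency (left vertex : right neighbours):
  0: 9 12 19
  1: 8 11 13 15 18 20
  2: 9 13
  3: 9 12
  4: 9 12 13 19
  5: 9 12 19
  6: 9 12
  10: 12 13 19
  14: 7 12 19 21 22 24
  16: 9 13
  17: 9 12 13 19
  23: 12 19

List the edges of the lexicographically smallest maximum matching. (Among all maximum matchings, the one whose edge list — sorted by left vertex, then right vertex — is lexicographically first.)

Lex-smallest maximum matching: {(0,9), (1,8), (2,13), (3,12), (4,19), (14,7)}

|M| = 6 (so the lex-smallest maximum matching has 6 edges)
process left vertices in ascending order; for each, take the smallest-labelled available neighbour that still permits 6 edges overall, or leave it unmatched if none does
lex-smallest matching: {0-9, 1-8, 2-13, 3-12, 4-19, 14-7}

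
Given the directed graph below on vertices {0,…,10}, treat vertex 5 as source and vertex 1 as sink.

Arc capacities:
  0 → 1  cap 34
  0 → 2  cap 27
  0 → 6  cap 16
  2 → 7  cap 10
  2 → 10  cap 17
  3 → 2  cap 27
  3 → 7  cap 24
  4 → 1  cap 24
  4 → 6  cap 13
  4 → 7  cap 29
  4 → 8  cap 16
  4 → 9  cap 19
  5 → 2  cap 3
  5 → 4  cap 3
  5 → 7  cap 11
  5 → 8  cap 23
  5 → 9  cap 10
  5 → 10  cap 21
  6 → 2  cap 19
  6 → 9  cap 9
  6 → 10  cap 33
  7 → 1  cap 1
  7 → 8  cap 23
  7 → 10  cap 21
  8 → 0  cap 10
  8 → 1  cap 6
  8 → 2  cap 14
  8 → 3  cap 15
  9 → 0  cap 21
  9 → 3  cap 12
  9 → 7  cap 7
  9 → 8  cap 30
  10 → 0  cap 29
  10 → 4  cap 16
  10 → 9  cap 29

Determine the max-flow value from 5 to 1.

Maximum flow value: 60

augment #1: 5→4→1 bottleneck 3, total now 3
augment #2: 5→7→1 bottleneck 1, total now 4
augment #3: 5→8→1 bottleneck 6, total now 10
augment #4: 5→8→0→1 bottleneck 10, total now 20
augment #5: 5→9→0→1 bottleneck 10, total now 30
augment #6: 5→10→0→1 bottleneck 14, total now 44
augment #7: 5→10→4→1 bottleneck 7, total now 51
augment #8: 5→2→10→4→1 bottleneck 3, total now 54
augment #9: 5→7→10→4→1 bottleneck 6, total now 60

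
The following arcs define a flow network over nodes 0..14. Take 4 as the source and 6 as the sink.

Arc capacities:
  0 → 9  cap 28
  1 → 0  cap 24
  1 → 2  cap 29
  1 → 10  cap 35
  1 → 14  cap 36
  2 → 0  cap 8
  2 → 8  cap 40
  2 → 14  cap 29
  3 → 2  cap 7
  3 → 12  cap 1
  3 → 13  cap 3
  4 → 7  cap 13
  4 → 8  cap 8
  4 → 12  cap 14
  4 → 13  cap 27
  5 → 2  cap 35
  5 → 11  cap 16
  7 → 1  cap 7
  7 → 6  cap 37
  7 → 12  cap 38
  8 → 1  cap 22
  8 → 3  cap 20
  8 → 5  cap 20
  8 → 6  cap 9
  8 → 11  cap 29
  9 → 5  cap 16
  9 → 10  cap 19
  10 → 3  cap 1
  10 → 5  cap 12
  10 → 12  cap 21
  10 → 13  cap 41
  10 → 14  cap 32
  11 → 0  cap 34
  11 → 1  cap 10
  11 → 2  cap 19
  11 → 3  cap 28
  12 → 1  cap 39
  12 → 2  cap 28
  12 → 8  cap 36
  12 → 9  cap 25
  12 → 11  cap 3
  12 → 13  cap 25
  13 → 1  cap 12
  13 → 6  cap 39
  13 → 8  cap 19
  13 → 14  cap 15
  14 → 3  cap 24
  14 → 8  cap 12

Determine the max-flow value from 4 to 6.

Maximum flow value: 61

augment #1: 4→7→6 bottleneck 13, total now 13
augment #2: 4→8→6 bottleneck 8, total now 21
augment #3: 4→13→6 bottleneck 27, total now 48
augment #4: 4→12→8→6 bottleneck 1, total now 49
augment #5: 4→12→13→6 bottleneck 12, total now 61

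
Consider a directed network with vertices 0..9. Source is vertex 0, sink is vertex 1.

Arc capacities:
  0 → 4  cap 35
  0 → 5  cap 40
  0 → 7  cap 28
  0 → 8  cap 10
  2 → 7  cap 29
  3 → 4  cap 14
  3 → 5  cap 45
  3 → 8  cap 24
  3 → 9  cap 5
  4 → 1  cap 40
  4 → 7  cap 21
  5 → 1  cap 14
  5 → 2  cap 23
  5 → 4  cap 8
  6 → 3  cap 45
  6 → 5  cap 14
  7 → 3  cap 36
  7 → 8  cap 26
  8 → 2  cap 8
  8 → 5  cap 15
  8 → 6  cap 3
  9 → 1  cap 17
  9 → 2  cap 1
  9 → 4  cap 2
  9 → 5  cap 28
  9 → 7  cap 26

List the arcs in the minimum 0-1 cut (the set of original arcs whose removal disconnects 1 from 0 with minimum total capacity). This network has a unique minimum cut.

Min-cut arcs: {(3,9), (4,1), (5,1)} (total capacity 59)

augment #1: 0→4→1 push 35
augment #2: 0→5→1 push 14
augment #3: 0→5→4→1 push 5
augment #4: 0→7→3→9→1 push 5
max flow = 59; residual-reachable set from 0 gives S-side
cut edges (S→T): {(3,9), (4,1), (5,1)} total cap 59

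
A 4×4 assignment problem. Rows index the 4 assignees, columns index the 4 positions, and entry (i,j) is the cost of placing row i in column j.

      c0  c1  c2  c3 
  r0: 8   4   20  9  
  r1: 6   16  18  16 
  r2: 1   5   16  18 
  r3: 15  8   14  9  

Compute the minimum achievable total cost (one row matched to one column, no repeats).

optimal assignment: row0→col1 (cost 4), row1→col2 (cost 18), row2→col0 (cost 1), row3→col3 (cost 9)
total = 4 + 18 + 1 + 9 = 32

Minimum assignment cost: 32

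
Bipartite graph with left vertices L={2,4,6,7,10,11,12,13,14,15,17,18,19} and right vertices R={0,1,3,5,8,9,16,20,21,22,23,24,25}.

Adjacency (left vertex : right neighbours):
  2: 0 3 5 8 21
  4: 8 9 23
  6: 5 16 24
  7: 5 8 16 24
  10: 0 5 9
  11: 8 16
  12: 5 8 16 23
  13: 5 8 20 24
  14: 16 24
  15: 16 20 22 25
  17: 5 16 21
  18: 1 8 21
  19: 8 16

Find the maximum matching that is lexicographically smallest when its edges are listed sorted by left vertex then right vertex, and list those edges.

|M| = 12 (so the lex-smallest maximum matching has 12 edges)
process left vertices in ascending order; for each, take the smallest-labelled available neighbour that still permits 12 edges overall, or leave it unmatched if none does
lex-smallest matching: {2-3, 4-9, 6-5, 7-8, 10-0, 11-16, 12-23, 13-20, 14-24, 15-22, 17-21, 18-1}

Lex-smallest maximum matching: {(2,3), (4,9), (6,5), (7,8), (10,0), (11,16), (12,23), (13,20), (14,24), (15,22), (17,21), (18,1)}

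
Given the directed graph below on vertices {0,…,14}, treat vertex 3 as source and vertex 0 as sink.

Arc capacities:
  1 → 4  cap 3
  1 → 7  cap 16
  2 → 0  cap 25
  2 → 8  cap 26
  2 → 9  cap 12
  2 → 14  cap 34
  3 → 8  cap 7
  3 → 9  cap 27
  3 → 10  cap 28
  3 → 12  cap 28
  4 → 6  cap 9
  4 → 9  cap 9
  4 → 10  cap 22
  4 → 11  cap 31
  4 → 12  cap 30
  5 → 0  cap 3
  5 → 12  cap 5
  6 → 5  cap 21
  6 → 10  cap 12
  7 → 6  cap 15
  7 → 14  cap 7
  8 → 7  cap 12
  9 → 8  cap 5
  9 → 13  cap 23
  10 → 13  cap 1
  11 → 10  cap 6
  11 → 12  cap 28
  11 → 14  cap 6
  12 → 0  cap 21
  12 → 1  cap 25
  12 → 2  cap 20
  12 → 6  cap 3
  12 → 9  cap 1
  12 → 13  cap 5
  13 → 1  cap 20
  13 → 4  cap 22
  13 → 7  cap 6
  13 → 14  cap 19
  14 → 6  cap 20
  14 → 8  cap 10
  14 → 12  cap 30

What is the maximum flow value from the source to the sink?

Maximum flow value: 44

augment #1: 3→12→0 bottleneck 21, total now 21
augment #2: 3→12→2→0 bottleneck 7, total now 28
augment #3: 3→8→7→6→5→0 bottleneck 3, total now 31
augment #4: 3→8→7→14→12→2→0 bottleneck 4, total now 35
augment #5: 3→9→13→4→12→2→0 bottleneck 9, total now 44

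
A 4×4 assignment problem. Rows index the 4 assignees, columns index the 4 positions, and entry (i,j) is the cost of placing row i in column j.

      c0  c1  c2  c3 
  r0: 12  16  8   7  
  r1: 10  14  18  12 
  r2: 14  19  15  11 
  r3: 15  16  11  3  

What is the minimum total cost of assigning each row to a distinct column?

Minimum assignment cost: 39

optimal assignment: row0→col2 (cost 8), row1→col1 (cost 14), row2→col0 (cost 14), row3→col3 (cost 3)
total = 8 + 14 + 14 + 3 = 39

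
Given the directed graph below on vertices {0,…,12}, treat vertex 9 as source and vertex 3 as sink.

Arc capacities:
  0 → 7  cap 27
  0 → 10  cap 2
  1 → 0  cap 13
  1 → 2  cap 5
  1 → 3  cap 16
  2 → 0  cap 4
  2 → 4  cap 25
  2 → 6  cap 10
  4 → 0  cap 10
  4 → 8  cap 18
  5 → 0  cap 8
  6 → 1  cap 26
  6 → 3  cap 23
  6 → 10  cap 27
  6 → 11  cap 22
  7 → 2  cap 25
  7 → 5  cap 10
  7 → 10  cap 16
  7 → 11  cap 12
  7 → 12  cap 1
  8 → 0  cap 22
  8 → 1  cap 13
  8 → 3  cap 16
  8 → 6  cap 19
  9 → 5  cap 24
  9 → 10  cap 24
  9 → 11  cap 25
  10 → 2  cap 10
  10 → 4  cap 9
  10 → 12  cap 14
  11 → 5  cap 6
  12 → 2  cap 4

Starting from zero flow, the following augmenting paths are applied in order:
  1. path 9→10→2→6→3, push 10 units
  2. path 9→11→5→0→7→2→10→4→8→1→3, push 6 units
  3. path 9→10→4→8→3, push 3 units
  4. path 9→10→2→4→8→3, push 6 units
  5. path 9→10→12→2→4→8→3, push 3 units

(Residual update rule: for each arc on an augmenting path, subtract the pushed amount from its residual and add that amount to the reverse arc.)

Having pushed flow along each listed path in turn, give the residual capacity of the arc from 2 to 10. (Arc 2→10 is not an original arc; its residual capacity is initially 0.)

after path 1 (9→10→2→6→3, push 10): res(2,10)=10
after path 2 (9→11→5→0→7→2→10→4→8→1→3, push 6): res(2,10)=4
after path 3 (9→10→4→8→3, push 3): res(2,10)=4
after path 4 (9→10→2→4→8→3, push 6): res(2,10)=10
after path 5 (9→10→12→2→4→8→3, push 3): res(2,10)=10

Residual capacity of (2,10): 10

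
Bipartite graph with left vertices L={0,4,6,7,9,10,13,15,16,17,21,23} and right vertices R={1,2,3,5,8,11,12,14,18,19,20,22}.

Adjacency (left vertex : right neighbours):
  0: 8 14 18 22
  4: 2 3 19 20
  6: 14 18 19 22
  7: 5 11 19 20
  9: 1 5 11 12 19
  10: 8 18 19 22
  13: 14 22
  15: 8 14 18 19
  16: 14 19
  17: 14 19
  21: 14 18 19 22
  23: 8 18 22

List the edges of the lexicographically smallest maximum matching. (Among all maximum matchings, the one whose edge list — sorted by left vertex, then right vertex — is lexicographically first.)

Lex-smallest maximum matching: {(0,8), (4,2), (6,14), (7,5), (9,1), (10,18), (13,22), (15,19)}

|M| = 8 (so the lex-smallest maximum matching has 8 edges)
process left vertices in ascending order; for each, take the smallest-labelled available neighbour that still permits 8 edges overall, or leave it unmatched if none does
lex-smallest matching: {0-8, 4-2, 6-14, 7-5, 9-1, 10-18, 13-22, 15-19}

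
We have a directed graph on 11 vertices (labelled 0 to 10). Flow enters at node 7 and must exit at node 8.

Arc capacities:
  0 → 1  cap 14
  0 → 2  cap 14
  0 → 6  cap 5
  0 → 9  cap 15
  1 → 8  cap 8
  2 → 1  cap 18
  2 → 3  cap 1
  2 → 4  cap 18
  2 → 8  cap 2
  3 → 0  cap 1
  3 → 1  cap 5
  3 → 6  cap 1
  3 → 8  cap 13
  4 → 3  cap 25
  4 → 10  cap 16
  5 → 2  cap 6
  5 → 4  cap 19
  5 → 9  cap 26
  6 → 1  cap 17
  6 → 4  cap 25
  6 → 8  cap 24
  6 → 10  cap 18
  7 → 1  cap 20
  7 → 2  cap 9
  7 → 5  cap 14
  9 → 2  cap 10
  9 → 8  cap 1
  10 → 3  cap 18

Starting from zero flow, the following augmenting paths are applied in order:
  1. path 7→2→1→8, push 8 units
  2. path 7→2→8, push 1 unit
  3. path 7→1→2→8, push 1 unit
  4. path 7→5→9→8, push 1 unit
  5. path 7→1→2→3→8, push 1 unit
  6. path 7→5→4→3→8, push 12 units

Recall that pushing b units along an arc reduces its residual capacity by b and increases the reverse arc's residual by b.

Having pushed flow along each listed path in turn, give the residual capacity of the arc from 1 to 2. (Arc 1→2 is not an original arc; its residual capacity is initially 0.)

Residual capacity of (1,2): 6

after path 1 (7→2→1→8, push 8): res(1,2)=8
after path 2 (7→2→8, push 1): res(1,2)=8
after path 3 (7→1→2→8, push 1): res(1,2)=7
after path 4 (7→5→9→8, push 1): res(1,2)=7
after path 5 (7→1→2→3→8, push 1): res(1,2)=6
after path 6 (7→5→4→3→8, push 12): res(1,2)=6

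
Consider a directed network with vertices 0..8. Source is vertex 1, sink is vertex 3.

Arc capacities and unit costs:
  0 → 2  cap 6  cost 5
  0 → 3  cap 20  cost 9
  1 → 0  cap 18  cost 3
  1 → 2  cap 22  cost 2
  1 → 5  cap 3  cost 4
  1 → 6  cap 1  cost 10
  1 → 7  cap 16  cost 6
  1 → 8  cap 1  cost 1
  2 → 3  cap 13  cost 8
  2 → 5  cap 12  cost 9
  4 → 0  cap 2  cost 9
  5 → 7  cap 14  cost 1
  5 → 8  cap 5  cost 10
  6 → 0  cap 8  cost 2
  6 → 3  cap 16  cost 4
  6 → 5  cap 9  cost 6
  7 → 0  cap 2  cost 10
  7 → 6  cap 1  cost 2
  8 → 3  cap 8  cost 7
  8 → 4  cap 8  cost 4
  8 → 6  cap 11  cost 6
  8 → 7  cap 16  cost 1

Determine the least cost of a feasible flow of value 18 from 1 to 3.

shortest-cost path #1: 1→8→3 push 1 @ unit cost 8 (adds 8)
shortest-cost path #2: 1→2→3 push 13 @ unit cost 10 (adds 130)
shortest-cost path #3: 1→5→7→6→3 push 1 @ unit cost 11 (adds 11)
shortest-cost path #4: 1→0→3 push 3 @ unit cost 12 (adds 36)
total cost = 185

Minimum cost for 18 units: 185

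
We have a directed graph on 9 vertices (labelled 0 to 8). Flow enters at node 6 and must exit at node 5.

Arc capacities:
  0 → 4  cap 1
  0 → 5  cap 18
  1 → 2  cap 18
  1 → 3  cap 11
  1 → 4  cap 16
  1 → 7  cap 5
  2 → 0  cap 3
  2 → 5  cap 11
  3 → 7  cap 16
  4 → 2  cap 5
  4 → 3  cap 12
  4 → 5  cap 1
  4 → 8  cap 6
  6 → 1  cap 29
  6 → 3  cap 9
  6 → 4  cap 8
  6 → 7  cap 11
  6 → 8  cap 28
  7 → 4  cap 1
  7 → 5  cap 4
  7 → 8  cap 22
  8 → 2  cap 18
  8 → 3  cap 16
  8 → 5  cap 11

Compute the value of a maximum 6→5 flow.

Maximum flow value: 30

augment #1: 6→4→5 bottleneck 1, total now 1
augment #2: 6→7→5 bottleneck 4, total now 5
augment #3: 6→8→5 bottleneck 11, total now 16
augment #4: 6→1→2→5 bottleneck 11, total now 27
augment #5: 6→1→2→0→5 bottleneck 3, total now 30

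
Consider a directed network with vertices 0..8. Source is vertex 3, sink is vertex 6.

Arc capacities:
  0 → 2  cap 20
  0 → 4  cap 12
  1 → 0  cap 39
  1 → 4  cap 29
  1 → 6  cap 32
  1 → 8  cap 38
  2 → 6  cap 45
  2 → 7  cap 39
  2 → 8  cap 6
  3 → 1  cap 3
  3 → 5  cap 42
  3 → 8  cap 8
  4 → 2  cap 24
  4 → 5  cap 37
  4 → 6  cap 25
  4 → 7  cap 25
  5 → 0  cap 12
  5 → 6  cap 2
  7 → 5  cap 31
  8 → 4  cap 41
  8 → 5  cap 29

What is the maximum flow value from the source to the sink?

augment #1: 3→1→6 bottleneck 3, total now 3
augment #2: 3→5→6 bottleneck 2, total now 5
augment #3: 3→8→4→6 bottleneck 8, total now 13
augment #4: 3→5→0→2→6 bottleneck 12, total now 25

Maximum flow value: 25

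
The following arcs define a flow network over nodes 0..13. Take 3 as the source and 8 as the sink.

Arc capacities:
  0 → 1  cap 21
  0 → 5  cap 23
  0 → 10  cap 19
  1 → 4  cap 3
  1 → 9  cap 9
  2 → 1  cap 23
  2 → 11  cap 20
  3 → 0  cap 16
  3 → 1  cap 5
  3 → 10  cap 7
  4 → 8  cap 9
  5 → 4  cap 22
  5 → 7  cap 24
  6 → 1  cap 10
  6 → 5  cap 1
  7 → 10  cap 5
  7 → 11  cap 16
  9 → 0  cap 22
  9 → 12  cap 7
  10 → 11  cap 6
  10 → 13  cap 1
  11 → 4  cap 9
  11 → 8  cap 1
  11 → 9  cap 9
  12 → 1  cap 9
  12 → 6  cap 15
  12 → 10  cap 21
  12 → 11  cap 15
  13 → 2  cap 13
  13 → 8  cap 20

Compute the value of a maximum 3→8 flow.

augment #1: 3→1→4→8 bottleneck 3, total now 3
augment #2: 3→10→11→8 bottleneck 1, total now 4
augment #3: 3→10→13→8 bottleneck 1, total now 5
augment #4: 3→0→5→4→8 bottleneck 6, total now 11

Maximum flow value: 11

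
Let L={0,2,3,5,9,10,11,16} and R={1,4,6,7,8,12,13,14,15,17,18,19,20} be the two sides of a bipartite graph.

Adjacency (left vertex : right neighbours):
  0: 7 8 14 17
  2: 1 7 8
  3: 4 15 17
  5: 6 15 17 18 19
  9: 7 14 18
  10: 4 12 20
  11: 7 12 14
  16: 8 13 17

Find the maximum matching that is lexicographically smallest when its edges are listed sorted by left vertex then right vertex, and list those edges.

Lex-smallest maximum matching: {(0,7), (2,1), (3,4), (5,6), (9,14), (10,20), (11,12), (16,8)}

|M| = 8 (so the lex-smallest maximum matching has 8 edges)
process left vertices in ascending order; for each, take the smallest-labelled available neighbour that still permits 8 edges overall, or leave it unmatched if none does
lex-smallest matching: {0-7, 2-1, 3-4, 5-6, 9-14, 10-20, 11-12, 16-8}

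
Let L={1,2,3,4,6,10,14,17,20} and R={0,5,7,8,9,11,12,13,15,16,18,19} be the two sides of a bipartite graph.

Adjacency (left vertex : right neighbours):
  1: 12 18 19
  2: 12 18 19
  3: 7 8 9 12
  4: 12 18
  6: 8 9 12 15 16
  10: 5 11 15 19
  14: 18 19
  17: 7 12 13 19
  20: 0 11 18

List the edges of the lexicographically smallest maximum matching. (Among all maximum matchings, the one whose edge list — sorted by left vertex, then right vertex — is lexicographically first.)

|M| = 8 (so the lex-smallest maximum matching has 8 edges)
process left vertices in ascending order; for each, take the smallest-labelled available neighbour that still permits 8 edges overall, or leave it unmatched if none does
lex-smallest matching: {1-12, 2-18, 3-7, 6-8, 10-5, 14-19, 17-13, 20-0}

Lex-smallest maximum matching: {(1,12), (2,18), (3,7), (6,8), (10,5), (14,19), (17,13), (20,0)}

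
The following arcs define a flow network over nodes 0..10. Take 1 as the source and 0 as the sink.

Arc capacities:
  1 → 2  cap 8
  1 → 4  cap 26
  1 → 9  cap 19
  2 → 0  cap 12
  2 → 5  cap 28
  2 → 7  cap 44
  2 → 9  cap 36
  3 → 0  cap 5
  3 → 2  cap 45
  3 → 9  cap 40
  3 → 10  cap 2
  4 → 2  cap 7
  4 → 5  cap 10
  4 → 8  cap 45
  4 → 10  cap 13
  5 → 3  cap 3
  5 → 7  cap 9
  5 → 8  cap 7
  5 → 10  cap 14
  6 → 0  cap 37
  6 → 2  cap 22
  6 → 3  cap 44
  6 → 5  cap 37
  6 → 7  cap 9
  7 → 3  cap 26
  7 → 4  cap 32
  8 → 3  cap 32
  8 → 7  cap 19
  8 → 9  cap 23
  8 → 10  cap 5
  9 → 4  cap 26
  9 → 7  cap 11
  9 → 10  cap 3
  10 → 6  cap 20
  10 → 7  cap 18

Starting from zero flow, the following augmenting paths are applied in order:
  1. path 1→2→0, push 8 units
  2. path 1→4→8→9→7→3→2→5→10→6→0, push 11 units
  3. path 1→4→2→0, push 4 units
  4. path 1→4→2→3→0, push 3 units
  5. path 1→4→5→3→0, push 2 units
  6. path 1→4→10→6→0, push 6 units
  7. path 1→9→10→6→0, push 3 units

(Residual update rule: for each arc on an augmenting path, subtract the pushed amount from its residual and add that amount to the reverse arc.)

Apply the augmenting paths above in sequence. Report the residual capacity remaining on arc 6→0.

Residual capacity of (6,0): 17

after path 1 (1→2→0, push 8): res(6,0)=37
after path 2 (1→4→8→9→7→3→2→5→10→6→0, push 11): res(6,0)=26
after path 3 (1→4→2→0, push 4): res(6,0)=26
after path 4 (1→4→2→3→0, push 3): res(6,0)=26
after path 5 (1→4→5→3→0, push 2): res(6,0)=26
after path 6 (1→4→10→6→0, push 6): res(6,0)=20
after path 7 (1→9→10→6→0, push 3): res(6,0)=17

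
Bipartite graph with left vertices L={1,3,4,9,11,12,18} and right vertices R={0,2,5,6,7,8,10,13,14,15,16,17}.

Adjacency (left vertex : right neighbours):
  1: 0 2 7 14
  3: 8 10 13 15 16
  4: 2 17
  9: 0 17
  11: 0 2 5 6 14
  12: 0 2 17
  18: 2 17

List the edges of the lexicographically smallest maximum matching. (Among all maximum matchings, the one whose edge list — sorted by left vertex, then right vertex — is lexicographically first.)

Lex-smallest maximum matching: {(1,7), (3,8), (4,2), (9,0), (11,5), (12,17)}

|M| = 6 (so the lex-smallest maximum matching has 6 edges)
process left vertices in ascending order; for each, take the smallest-labelled available neighbour that still permits 6 edges overall, or leave it unmatched if none does
lex-smallest matching: {1-7, 3-8, 4-2, 9-0, 11-5, 12-17}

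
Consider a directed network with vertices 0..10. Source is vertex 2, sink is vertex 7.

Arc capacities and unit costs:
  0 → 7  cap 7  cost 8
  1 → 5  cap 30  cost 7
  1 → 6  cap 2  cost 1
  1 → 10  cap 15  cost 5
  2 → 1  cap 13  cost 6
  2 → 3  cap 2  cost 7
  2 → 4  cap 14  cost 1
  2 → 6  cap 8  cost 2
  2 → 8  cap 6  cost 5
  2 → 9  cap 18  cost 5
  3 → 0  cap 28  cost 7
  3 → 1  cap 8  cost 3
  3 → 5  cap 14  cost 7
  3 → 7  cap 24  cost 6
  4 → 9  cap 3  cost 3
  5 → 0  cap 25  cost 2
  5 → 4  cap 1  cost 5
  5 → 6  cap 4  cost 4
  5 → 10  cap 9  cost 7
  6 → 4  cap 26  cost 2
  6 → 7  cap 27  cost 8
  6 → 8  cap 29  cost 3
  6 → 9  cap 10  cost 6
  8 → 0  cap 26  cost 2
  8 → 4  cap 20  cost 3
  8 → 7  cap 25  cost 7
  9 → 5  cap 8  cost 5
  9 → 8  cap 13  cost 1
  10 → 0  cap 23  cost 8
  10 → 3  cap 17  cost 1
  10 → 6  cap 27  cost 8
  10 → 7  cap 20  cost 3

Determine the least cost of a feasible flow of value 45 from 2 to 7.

shortest-cost path #1: 2→6→7 push 8 @ unit cost 10 (adds 80)
shortest-cost path #2: 2→8→7 push 6 @ unit cost 12 (adds 72)
shortest-cost path #3: 2→4→9→8→7 push 3 @ unit cost 12 (adds 36)
shortest-cost path #4: 2→3→7 push 2 @ unit cost 13 (adds 26)
shortest-cost path #5: 2→9→8→7 push 10 @ unit cost 13 (adds 130)
shortest-cost path #6: 2→1→10→7 push 13 @ unit cost 14 (adds 182)
shortest-cost path #7: 2→9→5→10→7 push 3 @ unit cost 20 (adds 60)
total cost = 586

Minimum cost for 45 units: 586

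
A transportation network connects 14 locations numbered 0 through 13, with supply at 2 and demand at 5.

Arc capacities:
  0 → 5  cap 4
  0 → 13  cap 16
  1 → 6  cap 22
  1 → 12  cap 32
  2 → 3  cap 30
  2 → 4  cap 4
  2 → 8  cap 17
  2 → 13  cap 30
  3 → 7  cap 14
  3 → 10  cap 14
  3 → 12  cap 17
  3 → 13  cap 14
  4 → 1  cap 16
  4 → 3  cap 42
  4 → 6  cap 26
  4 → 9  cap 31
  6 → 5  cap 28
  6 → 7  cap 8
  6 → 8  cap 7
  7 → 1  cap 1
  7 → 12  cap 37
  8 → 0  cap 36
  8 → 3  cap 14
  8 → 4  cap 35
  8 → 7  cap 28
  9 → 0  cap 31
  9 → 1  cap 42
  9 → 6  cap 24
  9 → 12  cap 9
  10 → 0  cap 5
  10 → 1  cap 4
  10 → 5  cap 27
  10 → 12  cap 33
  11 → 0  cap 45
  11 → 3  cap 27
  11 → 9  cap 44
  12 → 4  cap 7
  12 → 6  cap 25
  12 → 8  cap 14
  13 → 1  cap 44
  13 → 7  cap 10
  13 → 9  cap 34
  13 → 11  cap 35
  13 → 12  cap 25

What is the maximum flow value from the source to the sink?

augment #1: 2→3→10→5 bottleneck 14, total now 14
augment #2: 2→4→6→5 bottleneck 4, total now 18
augment #3: 2→8→0→5 bottleneck 4, total now 22
augment #4: 2→3→12→6→5 bottleneck 16, total now 38
augment #5: 2→8→4→6→5 bottleneck 8, total now 46

Maximum flow value: 46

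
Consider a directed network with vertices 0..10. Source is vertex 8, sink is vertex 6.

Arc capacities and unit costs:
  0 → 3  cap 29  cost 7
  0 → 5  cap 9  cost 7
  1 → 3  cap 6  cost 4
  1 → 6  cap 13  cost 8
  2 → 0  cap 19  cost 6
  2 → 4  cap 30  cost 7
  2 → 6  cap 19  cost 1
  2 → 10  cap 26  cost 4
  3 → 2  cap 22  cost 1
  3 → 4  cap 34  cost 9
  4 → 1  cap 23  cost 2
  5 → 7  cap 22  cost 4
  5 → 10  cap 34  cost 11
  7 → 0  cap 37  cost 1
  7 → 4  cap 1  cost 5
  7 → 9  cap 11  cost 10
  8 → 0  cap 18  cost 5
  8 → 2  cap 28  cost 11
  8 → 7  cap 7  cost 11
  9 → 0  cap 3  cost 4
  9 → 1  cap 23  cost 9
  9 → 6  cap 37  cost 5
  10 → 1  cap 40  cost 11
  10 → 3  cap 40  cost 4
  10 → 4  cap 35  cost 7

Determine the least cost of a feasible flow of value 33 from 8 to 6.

Minimum cost for 33 units: 606

shortest-cost path #1: 8→2→6 push 19 @ unit cost 12 (adds 228)
shortest-cost path #2: 8→7→9→6 push 7 @ unit cost 26 (adds 182)
shortest-cost path #3: 8→2→4→1→6 push 7 @ unit cost 28 (adds 196)
total cost = 606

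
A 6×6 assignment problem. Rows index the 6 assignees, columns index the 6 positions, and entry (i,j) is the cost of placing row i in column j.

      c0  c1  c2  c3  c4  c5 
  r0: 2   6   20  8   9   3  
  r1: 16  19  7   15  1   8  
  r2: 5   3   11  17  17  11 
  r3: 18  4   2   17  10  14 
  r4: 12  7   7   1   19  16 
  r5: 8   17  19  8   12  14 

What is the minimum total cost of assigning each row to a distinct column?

Minimum assignment cost: 18

optimal assignment: row0→col5 (cost 3), row1→col4 (cost 1), row2→col1 (cost 3), row3→col2 (cost 2), row4→col3 (cost 1), row5→col0 (cost 8)
total = 3 + 1 + 3 + 2 + 1 + 8 = 18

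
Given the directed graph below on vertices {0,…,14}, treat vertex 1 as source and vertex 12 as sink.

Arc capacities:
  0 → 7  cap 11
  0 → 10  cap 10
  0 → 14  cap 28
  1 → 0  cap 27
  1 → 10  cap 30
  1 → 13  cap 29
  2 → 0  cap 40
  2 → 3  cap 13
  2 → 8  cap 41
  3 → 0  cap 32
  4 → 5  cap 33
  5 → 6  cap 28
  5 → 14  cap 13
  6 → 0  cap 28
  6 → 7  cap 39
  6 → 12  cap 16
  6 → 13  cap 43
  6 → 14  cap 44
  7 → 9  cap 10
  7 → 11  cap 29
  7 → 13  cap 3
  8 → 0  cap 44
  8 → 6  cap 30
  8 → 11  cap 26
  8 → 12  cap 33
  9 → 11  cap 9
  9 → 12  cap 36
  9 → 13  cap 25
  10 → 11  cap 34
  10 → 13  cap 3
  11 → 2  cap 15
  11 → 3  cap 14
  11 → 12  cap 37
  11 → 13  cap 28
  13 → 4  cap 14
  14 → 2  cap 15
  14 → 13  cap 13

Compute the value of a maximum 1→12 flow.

Maximum flow value: 71

augment #1: 1→10→11→12 bottleneck 30, total now 30
augment #2: 1→0→7→9→12 bottleneck 10, total now 40
augment #3: 1→0→7→11→12 bottleneck 1, total now 41
augment #4: 1→0→10→11→12 bottleneck 4, total now 45
augment #5: 1→0→14→2→8→12 bottleneck 12, total now 57
augment #6: 1→13→4→5→6→12 bottleneck 14, total now 71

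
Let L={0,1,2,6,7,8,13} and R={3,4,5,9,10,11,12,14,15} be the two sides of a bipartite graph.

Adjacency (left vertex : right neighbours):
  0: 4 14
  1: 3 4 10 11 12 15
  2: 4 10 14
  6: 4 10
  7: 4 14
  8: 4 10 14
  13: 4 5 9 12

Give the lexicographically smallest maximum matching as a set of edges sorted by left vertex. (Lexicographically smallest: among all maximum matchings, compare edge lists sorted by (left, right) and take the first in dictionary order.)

Lex-smallest maximum matching: {(0,4), (1,3), (2,10), (7,14), (13,5)}

|M| = 5 (so the lex-smallest maximum matching has 5 edges)
process left vertices in ascending order; for each, take the smallest-labelled available neighbour that still permits 5 edges overall, or leave it unmatched if none does
lex-smallest matching: {0-4, 1-3, 2-10, 7-14, 13-5}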